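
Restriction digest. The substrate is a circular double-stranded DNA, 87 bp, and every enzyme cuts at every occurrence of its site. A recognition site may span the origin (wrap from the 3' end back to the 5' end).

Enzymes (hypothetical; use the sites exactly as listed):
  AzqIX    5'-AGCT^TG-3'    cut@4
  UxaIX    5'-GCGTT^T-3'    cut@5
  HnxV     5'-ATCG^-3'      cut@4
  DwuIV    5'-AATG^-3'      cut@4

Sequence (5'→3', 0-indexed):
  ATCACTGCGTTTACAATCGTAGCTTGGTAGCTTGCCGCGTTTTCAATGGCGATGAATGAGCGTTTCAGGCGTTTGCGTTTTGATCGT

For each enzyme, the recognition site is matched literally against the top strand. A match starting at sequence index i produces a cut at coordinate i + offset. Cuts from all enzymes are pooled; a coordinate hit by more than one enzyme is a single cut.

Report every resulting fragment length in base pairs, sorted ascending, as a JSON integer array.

[5,6,6,7,7,8,8,9,9,10,12]

Per-enzyme occurrences:
  AzqIX AGCTTG/4: at [20, 28] ⇒ [24, 32]
  UxaIX GCGTTT/5: at [6, 36, 59, 68, 74] ⇒ [11, 41, 64, 73, 79]
  HnxV ATCG/4: at [15, 82] ⇒ [19, 86]
  DwuIV AATG/4: at [44, 54] ⇒ [48, 58]

Pooled cuts: [11, 19, 24, 32, 41, 48, 58, 64, 73, 79, 86]

Fragments:
  11→19: 8 bp
  19→24: 5 bp
  24→32: 8 bp
  32→41: 9 bp
  41→48: 7 bp
  48→58: 10 bp
  58→64: 6 bp
  64→73: 9 bp
  73→79: 6 bp
  79→86: 7 bp
  86→11 (wrap): 87-86+11 = 12 bp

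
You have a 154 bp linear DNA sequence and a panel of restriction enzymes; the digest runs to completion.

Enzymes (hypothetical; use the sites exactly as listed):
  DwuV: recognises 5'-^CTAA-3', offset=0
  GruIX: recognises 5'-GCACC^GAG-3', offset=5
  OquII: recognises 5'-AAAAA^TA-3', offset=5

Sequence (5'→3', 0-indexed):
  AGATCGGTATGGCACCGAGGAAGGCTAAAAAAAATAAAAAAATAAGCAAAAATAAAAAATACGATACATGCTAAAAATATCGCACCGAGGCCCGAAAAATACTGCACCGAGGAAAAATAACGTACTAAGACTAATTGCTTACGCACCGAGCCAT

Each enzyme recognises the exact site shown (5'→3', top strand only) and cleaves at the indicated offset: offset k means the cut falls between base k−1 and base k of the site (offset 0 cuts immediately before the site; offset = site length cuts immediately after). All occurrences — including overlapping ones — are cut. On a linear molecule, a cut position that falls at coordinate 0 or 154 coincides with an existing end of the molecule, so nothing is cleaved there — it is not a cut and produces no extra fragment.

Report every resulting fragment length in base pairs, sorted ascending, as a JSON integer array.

Per-enzyme occurrences:
  DwuV (CTAA, off=0): starts [24, 70, 124, 130] → cuts [24, 70, 124, 130]
  GruIX (GCACCGAG, off=5): starts [11, 81, 103, 142] → cuts [16, 86, 108, 147]
  OquII (AAAAATA, off=5): starts [29, 37, 47, 54, 72, 94, 112] → cuts [34, 42, 52, 59, 77, 99, 117]

Pooled cuts: [16, 24, 34, 42, 52, 59, 70, 77, 86, 99, 108, 117, 124, 130, 147]

Fragments:
  [0,16): 16 bp
  [16,24): 8 bp
  [24,34): 10 bp
  [34,42): 8 bp
  [42,52): 10 bp
  [52,59): 7 bp
  [59,70): 11 bp
  [70,77): 7 bp
  [77,86): 9 bp
  [86,99): 13 bp
  [99,108): 9 bp
  [108,117): 9 bp
  [117,124): 7 bp
  [124,130): 6 bp
  [130,147): 17 bp
  [147,154): 7 bp

[6,7,7,7,7,8,8,9,9,9,10,10,11,13,16,17]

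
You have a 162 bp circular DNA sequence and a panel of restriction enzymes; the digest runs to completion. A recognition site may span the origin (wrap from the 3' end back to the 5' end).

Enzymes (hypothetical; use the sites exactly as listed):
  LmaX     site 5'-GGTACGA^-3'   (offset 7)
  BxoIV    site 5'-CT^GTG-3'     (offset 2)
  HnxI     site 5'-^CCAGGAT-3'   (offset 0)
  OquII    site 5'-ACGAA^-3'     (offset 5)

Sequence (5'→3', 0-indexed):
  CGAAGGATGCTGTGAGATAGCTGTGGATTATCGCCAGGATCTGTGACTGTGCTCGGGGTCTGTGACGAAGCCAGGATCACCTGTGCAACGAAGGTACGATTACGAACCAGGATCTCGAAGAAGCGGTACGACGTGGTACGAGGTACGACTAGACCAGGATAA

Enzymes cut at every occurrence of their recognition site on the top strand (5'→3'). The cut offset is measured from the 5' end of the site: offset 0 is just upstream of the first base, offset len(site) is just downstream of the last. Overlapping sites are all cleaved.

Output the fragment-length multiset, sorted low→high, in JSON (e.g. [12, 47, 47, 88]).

[1,5,6,7,7,7,7,8,9,10,10,11,11,12,13,13,25]

Scan for sites:
  LmaX (GGTACGA, off=7): starts [92, 124, 134, 141] → cuts [99, 131, 141, 148]
  BxoIV (CTGTG, off=2): starts [9, 20, 40, 46, 59, 80] → cuts [11, 22, 42, 48, 61, 82]
  HnxI (CCAGGAT, off=0): starts [33, 70, 106, 153] → cuts [33, 70, 106, 153]
  OquII (ACGAA, off=5): starts [64, 87, 101, 161] → cuts [4, 69, 92, 106]

All cut coordinates (distinct, sorted): [4, 11, 22, 33, 42, 48, 61, 69, 70, 82, 92, 99, 106, 131, 141, 148, 153]

Fragments:
  4→11: 7 bp
  11→22: 11 bp
  22→33: 11 bp
  33→42: 9 bp
  42→48: 6 bp
  48→61: 13 bp
  61→69: 8 bp
  69→70: 1 bp
  70→82: 12 bp
  82→92: 10 bp
  92→99: 7 bp
  99→106: 7 bp
  106→131: 25 bp
  131→141: 10 bp
  141→148: 7 bp
  148→153: 5 bp
  153→4 (wrap): 162-153+4 = 13 bp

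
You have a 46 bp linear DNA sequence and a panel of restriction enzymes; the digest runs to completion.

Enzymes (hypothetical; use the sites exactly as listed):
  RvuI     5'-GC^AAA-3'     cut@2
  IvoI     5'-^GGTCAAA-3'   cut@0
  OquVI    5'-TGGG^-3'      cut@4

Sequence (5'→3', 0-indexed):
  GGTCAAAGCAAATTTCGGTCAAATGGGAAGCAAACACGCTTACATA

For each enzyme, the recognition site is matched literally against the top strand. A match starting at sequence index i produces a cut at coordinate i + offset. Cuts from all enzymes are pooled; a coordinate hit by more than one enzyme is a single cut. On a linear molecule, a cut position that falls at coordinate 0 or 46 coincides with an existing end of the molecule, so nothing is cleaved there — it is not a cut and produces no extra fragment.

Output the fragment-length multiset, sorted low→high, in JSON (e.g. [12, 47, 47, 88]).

[4,7,9,11,15]

Scan for sites:
  RvuI GCAAA/2: at [7, 29] ⇒ [9, 31]
  IvoI GGTCAAA/0: at [0, 16] ⇒ [16] (position 0 is a terminus of the linear molecule — no cut)
  OquVI TGGG/4: at [23] ⇒ [27]

Pooled cuts: [9, 16, 27, 31]

Fragment lengths:
  [0,9): 9 bp
  [9,16): 7 bp
  [16,27): 11 bp
  [27,31): 4 bp
  [31,46): 15 bp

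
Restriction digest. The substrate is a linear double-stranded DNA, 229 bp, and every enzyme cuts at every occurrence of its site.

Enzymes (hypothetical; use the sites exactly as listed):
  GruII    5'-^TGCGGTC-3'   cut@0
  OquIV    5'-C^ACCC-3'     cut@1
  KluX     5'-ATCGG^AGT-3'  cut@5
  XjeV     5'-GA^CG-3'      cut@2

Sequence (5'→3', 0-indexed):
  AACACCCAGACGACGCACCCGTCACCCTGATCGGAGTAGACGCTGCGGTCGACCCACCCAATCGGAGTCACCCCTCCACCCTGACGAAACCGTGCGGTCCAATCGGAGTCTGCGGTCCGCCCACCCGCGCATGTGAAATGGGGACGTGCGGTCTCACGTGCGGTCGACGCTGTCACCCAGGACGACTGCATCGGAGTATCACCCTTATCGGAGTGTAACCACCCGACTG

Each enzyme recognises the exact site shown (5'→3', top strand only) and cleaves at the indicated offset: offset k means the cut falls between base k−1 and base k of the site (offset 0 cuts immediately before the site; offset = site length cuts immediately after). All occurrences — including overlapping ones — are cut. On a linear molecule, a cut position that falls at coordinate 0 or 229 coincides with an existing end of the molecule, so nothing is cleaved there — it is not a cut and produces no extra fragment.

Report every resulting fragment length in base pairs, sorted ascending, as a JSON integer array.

[2,3,3,3,3,4,4,6,6,7,7,7,7,8,8,8,9,9,9,10,11,11,12,12,12,12,14,22]

Scan for sites:
  GruII (TGCGGTC, off=0): starts [43, 92, 110, 146, 158] → cuts [43, 92, 110, 146, 158]
  OquIV (CACCC, off=1): starts [2, 15, 22, 54, 68, 76, 121, 173, 199, 219] → cuts [3, 16, 23, 55, 69, 77, 122, 174, 200, 220]
  KluX (ATCGGAGT, off=5): starts [29, 60, 101, 189, 206] → cuts [34, 65, 106, 194, 211]
  XjeV (GACG, off=2): starts [8, 11, 38, 82, 142, 165, 180] → cuts [10, 13, 40, 84, 144, 167, 182]

Pooled cuts: [3, 10, 13, 16, 23, 34, 40, 43, 55, 65, 69, 77, 84, 92, 106, 110, 122, 144, 146, 158, 167, 174, 182, 194, 200, 211, 220]

Fragment lengths:
  [0,3): 3 bp
  [3,10): 7 bp
  [10,13): 3 bp
  [13,16): 3 bp
  [16,23): 7 bp
  [23,34): 11 bp
  [34,40): 6 bp
  [40,43): 3 bp
  [43,55): 12 bp
  [55,65): 10 bp
  [65,69): 4 bp
  [69,77): 8 bp
  [77,84): 7 bp
  [84,92): 8 bp
  [92,106): 14 bp
  [106,110): 4 bp
  [110,122): 12 bp
  [122,144): 22 bp
  [144,146): 2 bp
  [146,158): 12 bp
  [158,167): 9 bp
  [167,174): 7 bp
  [174,182): 8 bp
  [182,194): 12 bp
  [194,200): 6 bp
  [200,211): 11 bp
  [211,220): 9 bp
  [220,229): 9 bp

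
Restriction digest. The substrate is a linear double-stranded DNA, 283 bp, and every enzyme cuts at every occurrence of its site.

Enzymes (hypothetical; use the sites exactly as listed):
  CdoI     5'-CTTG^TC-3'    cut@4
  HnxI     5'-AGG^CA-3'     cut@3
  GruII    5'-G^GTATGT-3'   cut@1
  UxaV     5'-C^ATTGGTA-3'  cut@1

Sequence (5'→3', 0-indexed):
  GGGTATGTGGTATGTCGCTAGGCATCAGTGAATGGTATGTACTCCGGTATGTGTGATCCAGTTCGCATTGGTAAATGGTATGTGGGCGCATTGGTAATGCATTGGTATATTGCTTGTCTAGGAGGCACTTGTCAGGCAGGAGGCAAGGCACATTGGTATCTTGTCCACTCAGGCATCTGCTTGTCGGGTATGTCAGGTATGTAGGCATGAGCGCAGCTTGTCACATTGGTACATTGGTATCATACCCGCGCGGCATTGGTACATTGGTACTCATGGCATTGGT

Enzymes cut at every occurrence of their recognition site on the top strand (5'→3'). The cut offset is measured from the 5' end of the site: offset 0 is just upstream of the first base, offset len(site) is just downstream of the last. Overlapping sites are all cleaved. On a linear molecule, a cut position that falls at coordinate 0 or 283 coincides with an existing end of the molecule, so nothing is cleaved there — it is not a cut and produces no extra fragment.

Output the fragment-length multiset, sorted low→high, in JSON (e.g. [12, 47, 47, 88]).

[2,3,4,4,5,5,6,7,7,8,8,9,9,9,10,10,11,11,12,12,12,12,13,15,16,20,21,22]

Scan for sites:
  CdoI (CTTGTC, off=4): starts [112, 127, 159, 179, 216] → cuts [116, 131, 163, 183, 220]
  HnxI (AGGCA, off=3): starts [19, 122, 133, 140, 145, 170, 202] → cuts [22, 125, 136, 143, 148, 173, 205]
  GruII (GGTATGT, off=1): starts [1, 8, 33, 45, 76, 186, 195] → cuts [2, 9, 34, 46, 77, 187, 196]
  UxaV (CATTGGTA, off=1): starts [65, 88, 99, 150, 223, 231, 253, 261] → cuts [66, 89, 100, 151, 224, 232, 254, 262]

Pooled cuts: [2, 9, 22, 34, 46, 66, 77, 89, 100, 116, 125, 131, 136, 143, 148, 151, 163, 173, 183, 187, 196, 205, 220, 224, 232, 254, 262]

Fragment lengths:
  [0,2): 2 bp
  [2,9): 7 bp
  [9,22): 13 bp
  [22,34): 12 bp
  [34,46): 12 bp
  [46,66): 20 bp
  [66,77): 11 bp
  [77,89): 12 bp
  [89,100): 11 bp
  [100,116): 16 bp
  [116,125): 9 bp
  [125,131): 6 bp
  [131,136): 5 bp
  [136,143): 7 bp
  [143,148): 5 bp
  [148,151): 3 bp
  [151,163): 12 bp
  [163,173): 10 bp
  [173,183): 10 bp
  [183,187): 4 bp
  [187,196): 9 bp
  [196,205): 9 bp
  [205,220): 15 bp
  [220,224): 4 bp
  [224,232): 8 bp
  [232,254): 22 bp
  [254,262): 8 bp
  [262,283): 21 bp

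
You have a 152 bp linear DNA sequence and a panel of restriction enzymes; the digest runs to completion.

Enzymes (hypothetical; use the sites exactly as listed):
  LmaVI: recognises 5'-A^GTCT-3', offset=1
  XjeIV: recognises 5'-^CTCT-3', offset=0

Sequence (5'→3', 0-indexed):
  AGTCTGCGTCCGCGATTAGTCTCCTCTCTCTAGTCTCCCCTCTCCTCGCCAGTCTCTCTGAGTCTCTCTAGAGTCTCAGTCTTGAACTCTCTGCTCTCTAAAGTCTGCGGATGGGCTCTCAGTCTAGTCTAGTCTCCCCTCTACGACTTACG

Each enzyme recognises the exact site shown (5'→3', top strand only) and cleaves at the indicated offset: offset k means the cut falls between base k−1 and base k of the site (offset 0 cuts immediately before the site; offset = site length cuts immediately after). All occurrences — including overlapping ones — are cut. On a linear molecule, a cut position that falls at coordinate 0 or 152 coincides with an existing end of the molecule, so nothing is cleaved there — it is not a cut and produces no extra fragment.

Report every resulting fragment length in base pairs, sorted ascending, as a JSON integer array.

Per-enzyme occurrences:
  LmaVI AGTCT/1: at [0, 17, 31, 50, 60, 71, 77, 101, 120, 125, 130] ⇒ [1, 18, 32, 51, 61, 72, 78, 102, 121, 126, 131]
  XjeIV CTCT/0: at [23, 25, 27, 39, 53, 55, 63, 65, 86, 88, 93, 95, 115, 138] ⇒ [23, 25, 27, 39, 53, 55, 63, 65, 86, 88, 93, 95, 115, 138]

All cut coordinates (distinct, sorted): [1, 18, 23, 25, 27, 32, 39, 51, 53, 55, 61, 63, 65, 72, 78, 86, 88, 93, 95, 102, 115, 121, 126, 131, 138]

Fragment lengths:
  [0,1): 1 bp
  [1,18): 17 bp
  [18,23): 5 bp
  [23,25): 2 bp
  [25,27): 2 bp
  [27,32): 5 bp
  [32,39): 7 bp
  [39,51): 12 bp
  [51,53): 2 bp
  [53,55): 2 bp
  [55,61): 6 bp
  [61,63): 2 bp
  [63,65): 2 bp
  [65,72): 7 bp
  [72,78): 6 bp
  [78,86): 8 bp
  [86,88): 2 bp
  [88,93): 5 bp
  [93,95): 2 bp
  [95,102): 7 bp
  [102,115): 13 bp
  [115,121): 6 bp
  [121,126): 5 bp
  [126,131): 5 bp
  [131,138): 7 bp
  [138,152): 14 bp

[1,2,2,2,2,2,2,2,2,5,5,5,5,5,6,6,6,7,7,7,7,8,12,13,14,17]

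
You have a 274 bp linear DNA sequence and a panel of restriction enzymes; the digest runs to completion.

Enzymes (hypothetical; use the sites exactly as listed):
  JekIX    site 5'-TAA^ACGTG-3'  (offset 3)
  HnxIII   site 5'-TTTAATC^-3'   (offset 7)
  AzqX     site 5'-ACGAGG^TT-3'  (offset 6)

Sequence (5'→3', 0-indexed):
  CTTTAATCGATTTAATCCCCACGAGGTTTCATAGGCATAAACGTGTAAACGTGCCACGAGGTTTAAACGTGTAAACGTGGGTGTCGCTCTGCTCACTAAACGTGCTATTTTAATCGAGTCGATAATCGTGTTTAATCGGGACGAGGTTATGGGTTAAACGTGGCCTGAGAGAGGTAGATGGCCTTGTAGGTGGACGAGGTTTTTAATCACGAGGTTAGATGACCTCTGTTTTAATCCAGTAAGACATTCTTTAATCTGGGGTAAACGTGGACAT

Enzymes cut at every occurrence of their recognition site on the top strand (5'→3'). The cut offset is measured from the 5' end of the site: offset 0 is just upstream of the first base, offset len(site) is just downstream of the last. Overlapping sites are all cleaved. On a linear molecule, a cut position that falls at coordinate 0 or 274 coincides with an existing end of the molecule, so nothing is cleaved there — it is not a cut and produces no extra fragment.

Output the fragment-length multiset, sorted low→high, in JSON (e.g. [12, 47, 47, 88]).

[5,6,8,8,8,8,9,9,9,9,10,11,13,14,16,20,22,22,25,42]

Site scan:
  JekIX (TAAACGTG, off=3): starts [37, 45, 63, 71, 96, 154, 261] → cuts [40, 48, 66, 74, 99, 157, 264]
  HnxIII (TTTAATC, off=7): starts [1, 10, 108, 130, 201, 229, 249] → cuts [8, 17, 115, 137, 208, 236, 256]
  AzqX (ACGAGGTT, off=6): starts [20, 55, 140, 193, 208] → cuts [26, 61, 146, 199, 214]

Pooled cuts: [8, 17, 26, 40, 48, 61, 66, 74, 99, 115, 137, 146, 157, 199, 208, 214, 236, 256, 264]

Fragments:
  [0,8): 8 bp
  [8,17): 9 bp
  [17,26): 9 bp
  [26,40): 14 bp
  [40,48): 8 bp
  [48,61): 13 bp
  [61,66): 5 bp
  [66,74): 8 bp
  [74,99): 25 bp
  [99,115): 16 bp
  [115,137): 22 bp
  [137,146): 9 bp
  [146,157): 11 bp
  [157,199): 42 bp
  [199,208): 9 bp
  [208,214): 6 bp
  [214,236): 22 bp
  [236,256): 20 bp
  [256,264): 8 bp
  [264,274): 10 bp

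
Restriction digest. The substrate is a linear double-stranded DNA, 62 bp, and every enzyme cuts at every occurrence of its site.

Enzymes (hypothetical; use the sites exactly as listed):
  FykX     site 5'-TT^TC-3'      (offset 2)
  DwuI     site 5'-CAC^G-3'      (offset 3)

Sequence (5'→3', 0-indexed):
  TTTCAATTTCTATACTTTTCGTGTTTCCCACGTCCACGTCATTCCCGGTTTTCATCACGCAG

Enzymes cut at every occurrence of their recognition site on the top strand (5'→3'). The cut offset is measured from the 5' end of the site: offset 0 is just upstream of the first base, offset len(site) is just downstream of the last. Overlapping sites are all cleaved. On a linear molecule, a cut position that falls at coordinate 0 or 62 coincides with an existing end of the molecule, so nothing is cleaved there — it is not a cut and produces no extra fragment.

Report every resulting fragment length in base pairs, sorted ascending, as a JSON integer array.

[2,4,6,6,6,7,7,10,14]

Site scan:
  FykX (TTTC, off=2): starts [0, 6, 16, 23, 49] → cuts [2, 8, 18, 25, 51]
  DwuI (CACG, off=3): starts [28, 34, 55] → cuts [31, 37, 58]

Pooled cuts: [2, 8, 18, 25, 31, 37, 51, 58]

Fragments:
  [0,2): 2 bp
  [2,8): 6 bp
  [8,18): 10 bp
  [18,25): 7 bp
  [25,31): 6 bp
  [31,37): 6 bp
  [37,51): 14 bp
  [51,58): 7 bp
  [58,62): 4 bp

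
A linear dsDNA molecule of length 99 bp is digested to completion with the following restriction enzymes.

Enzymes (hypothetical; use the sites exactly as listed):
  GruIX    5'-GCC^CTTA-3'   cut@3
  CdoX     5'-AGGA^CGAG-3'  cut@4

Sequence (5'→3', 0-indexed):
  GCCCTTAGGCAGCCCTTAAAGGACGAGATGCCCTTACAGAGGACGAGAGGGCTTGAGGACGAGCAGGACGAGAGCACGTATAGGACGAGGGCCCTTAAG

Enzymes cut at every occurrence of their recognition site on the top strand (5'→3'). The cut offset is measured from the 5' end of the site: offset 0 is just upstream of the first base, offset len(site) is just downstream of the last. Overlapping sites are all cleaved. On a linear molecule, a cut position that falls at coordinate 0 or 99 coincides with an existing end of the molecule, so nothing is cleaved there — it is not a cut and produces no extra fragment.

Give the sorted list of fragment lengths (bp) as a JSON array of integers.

Site scan:
  GruIX (GCCCTTA, off=3): starts [0, 11, 29, 90] → cuts [3, 14, 32, 93]
  CdoX (AGGACGAG, off=4): starts [19, 39, 55, 64, 81] → cuts [23, 43, 59, 68, 85]

All cut coordinates (distinct, sorted): [3, 14, 23, 32, 43, 59, 68, 85, 93]

Fragments:
  [0,3): 3 bp
  [3,14): 11 bp
  [14,23): 9 bp
  [23,32): 9 bp
  [32,43): 11 bp
  [43,59): 16 bp
  [59,68): 9 bp
  [68,85): 17 bp
  [85,93): 8 bp
  [93,99): 6 bp

[3,6,8,9,9,9,11,11,16,17]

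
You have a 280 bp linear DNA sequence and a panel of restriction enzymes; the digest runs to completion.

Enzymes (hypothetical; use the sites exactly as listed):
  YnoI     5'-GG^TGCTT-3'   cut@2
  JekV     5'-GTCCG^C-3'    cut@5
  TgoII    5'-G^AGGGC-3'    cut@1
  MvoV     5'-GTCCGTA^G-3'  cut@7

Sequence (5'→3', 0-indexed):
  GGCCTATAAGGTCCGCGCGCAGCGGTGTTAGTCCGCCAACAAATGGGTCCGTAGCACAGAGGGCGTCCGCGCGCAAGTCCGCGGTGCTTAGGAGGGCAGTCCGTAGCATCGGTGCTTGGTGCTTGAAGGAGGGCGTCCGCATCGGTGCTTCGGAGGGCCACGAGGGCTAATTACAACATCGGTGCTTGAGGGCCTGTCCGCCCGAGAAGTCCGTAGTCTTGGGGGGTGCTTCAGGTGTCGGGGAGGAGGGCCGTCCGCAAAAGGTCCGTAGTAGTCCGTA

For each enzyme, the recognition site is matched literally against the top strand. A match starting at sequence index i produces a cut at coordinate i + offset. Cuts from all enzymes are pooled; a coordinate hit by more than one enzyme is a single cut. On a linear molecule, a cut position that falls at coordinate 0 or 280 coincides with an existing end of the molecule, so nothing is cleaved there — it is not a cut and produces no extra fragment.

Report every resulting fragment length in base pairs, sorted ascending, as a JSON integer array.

[3,6,6,6,7,7,8,8,9,10,10,10,10,11,11,12,12,13,13,15,15,18,20,20,20]

Per-enzyme occurrences:
  YnoI (GGTGCTT, off=2): starts [82, 110, 117, 143, 180, 224] → cuts [84, 112, 119, 145, 182, 226]
  JekV (GTCCGC, off=5): starts [10, 30, 64, 76, 134, 195, 252] → cuts [15, 35, 69, 81, 139, 200, 257]
  TgoII (GAGGGC, off=1): starts [58, 91, 128, 152, 161, 187, 245] → cuts [59, 92, 129, 153, 162, 188, 246]
  MvoV (GTCCGTAG, off=7): starts [46, 98, 208, 263] → cuts [53, 105, 215, 270]

Pooled cuts: [15, 35, 53, 59, 69, 81, 84, 92, 105, 112, 119, 129, 139, 145, 153, 162, 182, 188, 200, 215, 226, 246, 257, 270]

Fragments:
  [0,15): 15 bp
  [15,35): 20 bp
  [35,53): 18 bp
  [53,59): 6 bp
  [59,69): 10 bp
  [69,81): 12 bp
  [81,84): 3 bp
  [84,92): 8 bp
  [92,105): 13 bp
  [105,112): 7 bp
  [112,119): 7 bp
  [119,129): 10 bp
  [129,139): 10 bp
  [139,145): 6 bp
  [145,153): 8 bp
  [153,162): 9 bp
  [162,182): 20 bp
  [182,188): 6 bp
  [188,200): 12 bp
  [200,215): 15 bp
  [215,226): 11 bp
  [226,246): 20 bp
  [246,257): 11 bp
  [257,270): 13 bp
  [270,280): 10 bp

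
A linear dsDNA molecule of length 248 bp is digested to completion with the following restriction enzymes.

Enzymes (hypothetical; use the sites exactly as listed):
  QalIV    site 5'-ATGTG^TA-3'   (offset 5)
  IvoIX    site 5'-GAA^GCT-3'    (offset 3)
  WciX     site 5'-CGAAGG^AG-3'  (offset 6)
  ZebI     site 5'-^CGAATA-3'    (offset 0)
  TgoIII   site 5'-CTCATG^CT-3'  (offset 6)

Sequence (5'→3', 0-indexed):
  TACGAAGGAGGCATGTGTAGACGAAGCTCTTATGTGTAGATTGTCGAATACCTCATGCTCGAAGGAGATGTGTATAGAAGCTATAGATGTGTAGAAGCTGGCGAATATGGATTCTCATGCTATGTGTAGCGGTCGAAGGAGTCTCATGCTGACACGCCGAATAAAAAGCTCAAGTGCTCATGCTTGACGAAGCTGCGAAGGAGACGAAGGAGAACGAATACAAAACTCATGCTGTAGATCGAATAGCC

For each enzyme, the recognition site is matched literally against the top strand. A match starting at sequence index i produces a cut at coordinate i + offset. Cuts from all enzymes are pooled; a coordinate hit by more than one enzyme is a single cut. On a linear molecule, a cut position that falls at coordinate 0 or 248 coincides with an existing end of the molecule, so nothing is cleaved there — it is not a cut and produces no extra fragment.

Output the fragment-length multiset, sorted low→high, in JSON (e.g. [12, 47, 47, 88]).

Per-enzyme occurrences:
  QalIV ATGTGTA/5: at [12, 31, 67, 86, 121] ⇒ [17, 36, 72, 91, 126]
  IvoIX GAAGCT/3: at [22, 76, 93, 188] ⇒ [25, 79, 96, 191]
  WciX CGAAGGAG/6: at [2, 59, 133, 195, 204] ⇒ [8, 65, 139, 201, 210]
  ZebI CGAATA/0: at [44, 101, 157, 214, 239] ⇒ [44, 101, 157, 214, 239]
  TgoIII CTCATGCT/6: at [51, 113, 142, 176, 225] ⇒ [57, 119, 148, 182, 231]

Pooled cuts: [8, 17, 25, 36, 44, 57, 65, 72, 79, 91, 96, 101, 119, 126, 139, 148, 157, 182, 191, 201, 210, 214, 231, 239]

Fragments:
  [0,8): 8 bp
  [8,17): 9 bp
  [17,25): 8 bp
  [25,36): 11 bp
  [36,44): 8 bp
  [44,57): 13 bp
  [57,65): 8 bp
  [65,72): 7 bp
  [72,79): 7 bp
  [79,91): 12 bp
  [91,96): 5 bp
  [96,101): 5 bp
  [101,119): 18 bp
  [119,126): 7 bp
  [126,139): 13 bp
  [139,148): 9 bp
  [148,157): 9 bp
  [157,182): 25 bp
  [182,191): 9 bp
  [191,201): 10 bp
  [201,210): 9 bp
  [210,214): 4 bp
  [214,231): 17 bp
  [231,239): 8 bp
  [239,248): 9 bp

[4,5,5,7,7,7,8,8,8,8,8,9,9,9,9,9,9,10,11,12,13,13,17,18,25]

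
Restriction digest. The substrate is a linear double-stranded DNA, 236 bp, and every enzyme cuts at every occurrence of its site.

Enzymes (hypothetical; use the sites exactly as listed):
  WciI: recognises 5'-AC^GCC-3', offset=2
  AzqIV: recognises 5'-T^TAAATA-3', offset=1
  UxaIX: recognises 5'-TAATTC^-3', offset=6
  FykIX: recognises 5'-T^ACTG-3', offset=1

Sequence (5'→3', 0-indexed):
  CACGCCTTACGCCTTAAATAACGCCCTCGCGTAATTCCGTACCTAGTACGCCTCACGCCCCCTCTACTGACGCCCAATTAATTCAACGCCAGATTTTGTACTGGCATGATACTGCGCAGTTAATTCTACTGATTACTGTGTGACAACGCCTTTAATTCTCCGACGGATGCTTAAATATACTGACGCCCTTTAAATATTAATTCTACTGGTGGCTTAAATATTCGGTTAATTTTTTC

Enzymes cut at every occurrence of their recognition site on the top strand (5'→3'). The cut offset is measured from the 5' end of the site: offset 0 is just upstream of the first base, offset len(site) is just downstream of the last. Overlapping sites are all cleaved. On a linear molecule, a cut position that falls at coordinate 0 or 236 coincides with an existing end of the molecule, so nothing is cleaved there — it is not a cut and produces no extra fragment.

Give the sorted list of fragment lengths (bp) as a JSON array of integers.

[1,1,3,3,4,6,6,6,7,7,7,7,8,9,10,11,11,12,12,13,13,13,13,15,16,22]

Site scan:
  WciI ACGCC/2: at [1, 8, 20, 47, 54, 69, 85, 145, 182] ⇒ [3, 10, 22, 49, 56, 71, 87, 147, 184]
  AzqIV TTAAATA/1: at [13, 170, 189, 213] ⇒ [14, 171, 190, 214]
  UxaIX TAATTC/6: at [31, 78, 120, 152, 197] ⇒ [37, 84, 126, 158, 203]
  FykIX TACTG/1: at [64, 98, 109, 126, 133, 177, 203] ⇒ [65, 99, 110, 127, 134, 178, 204]

All cut coordinates (distinct, sorted): [3, 10, 14, 22, 37, 49, 56, 65, 71, 84, 87, 99, 110, 126, 127, 134, 147, 158, 171, 178, 184, 190, 203, 204, 214]

Fragments:
  [0,3): 3 bp
  [3,10): 7 bp
  [10,14): 4 bp
  [14,22): 8 bp
  [22,37): 15 bp
  [37,49): 12 bp
  [49,56): 7 bp
  [56,65): 9 bp
  [65,71): 6 bp
  [71,84): 13 bp
  [84,87): 3 bp
  [87,99): 12 bp
  [99,110): 11 bp
  [110,126): 16 bp
  [126,127): 1 bp
  [127,134): 7 bp
  [134,147): 13 bp
  [147,158): 11 bp
  [158,171): 13 bp
  [171,178): 7 bp
  [178,184): 6 bp
  [184,190): 6 bp
  [190,203): 13 bp
  [203,204): 1 bp
  [204,214): 10 bp
  [214,236): 22 bp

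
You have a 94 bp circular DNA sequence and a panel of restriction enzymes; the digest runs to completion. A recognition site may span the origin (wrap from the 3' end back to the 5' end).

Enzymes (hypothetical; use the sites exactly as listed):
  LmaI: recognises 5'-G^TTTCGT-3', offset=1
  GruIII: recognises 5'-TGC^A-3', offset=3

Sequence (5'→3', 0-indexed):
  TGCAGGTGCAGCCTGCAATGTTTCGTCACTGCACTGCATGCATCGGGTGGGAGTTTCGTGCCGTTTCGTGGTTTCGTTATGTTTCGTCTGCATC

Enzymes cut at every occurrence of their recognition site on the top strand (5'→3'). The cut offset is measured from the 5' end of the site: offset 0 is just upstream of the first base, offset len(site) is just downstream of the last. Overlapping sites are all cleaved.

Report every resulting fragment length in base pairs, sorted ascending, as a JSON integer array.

[4,4,5,6,6,7,8,10,10,10,12,12]

Per-enzyme occurrences:
  LmaI GTTTCGT/1: at [19, 52, 62, 70, 80] ⇒ [20, 53, 63, 71, 81]
  GruIII TGCA/3: at [0, 6, 13, 29, 34, 38, 88] ⇒ [3, 9, 16, 32, 37, 41, 91]

All cut coordinates (distinct, sorted): [3, 9, 16, 20, 32, 37, 41, 53, 63, 71, 81, 91]

Fragments:
  3→9: 6 bp
  9→16: 7 bp
  16→20: 4 bp
  20→32: 12 bp
  32→37: 5 bp
  37→41: 4 bp
  41→53: 12 bp
  53→63: 10 bp
  63→71: 8 bp
  71→81: 10 bp
  81→91: 10 bp
  91→3 (wrap): 94-91+3 = 6 bp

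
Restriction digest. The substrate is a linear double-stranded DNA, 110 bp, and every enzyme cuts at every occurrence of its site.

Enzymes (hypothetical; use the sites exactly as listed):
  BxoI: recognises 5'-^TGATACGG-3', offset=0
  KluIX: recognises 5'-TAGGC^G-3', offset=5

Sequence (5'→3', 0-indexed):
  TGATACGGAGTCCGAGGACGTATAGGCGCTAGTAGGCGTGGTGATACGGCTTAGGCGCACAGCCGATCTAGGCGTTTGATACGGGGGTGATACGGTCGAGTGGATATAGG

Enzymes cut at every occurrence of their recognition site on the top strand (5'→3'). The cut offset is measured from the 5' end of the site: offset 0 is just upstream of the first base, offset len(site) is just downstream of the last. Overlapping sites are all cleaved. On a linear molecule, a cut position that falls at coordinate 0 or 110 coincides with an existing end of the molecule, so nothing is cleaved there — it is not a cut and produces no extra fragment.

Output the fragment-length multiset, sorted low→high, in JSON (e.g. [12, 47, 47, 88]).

[3,4,10,11,15,17,23,27]

Scan for sites:
  BxoI TGATACGG/0: at [0, 41, 76, 87] ⇒ [41, 76, 87] (position 0 is a terminus of the linear molecule — no cut)
  KluIX TAGGCG/5: at [22, 32, 51, 68] ⇒ [27, 37, 56, 73]

Pooled cuts: [27, 37, 41, 56, 73, 76, 87]

Fragments:
  [0,27): 27 bp
  [27,37): 10 bp
  [37,41): 4 bp
  [41,56): 15 bp
  [56,73): 17 bp
  [73,76): 3 bp
  [76,87): 11 bp
  [87,110): 23 bp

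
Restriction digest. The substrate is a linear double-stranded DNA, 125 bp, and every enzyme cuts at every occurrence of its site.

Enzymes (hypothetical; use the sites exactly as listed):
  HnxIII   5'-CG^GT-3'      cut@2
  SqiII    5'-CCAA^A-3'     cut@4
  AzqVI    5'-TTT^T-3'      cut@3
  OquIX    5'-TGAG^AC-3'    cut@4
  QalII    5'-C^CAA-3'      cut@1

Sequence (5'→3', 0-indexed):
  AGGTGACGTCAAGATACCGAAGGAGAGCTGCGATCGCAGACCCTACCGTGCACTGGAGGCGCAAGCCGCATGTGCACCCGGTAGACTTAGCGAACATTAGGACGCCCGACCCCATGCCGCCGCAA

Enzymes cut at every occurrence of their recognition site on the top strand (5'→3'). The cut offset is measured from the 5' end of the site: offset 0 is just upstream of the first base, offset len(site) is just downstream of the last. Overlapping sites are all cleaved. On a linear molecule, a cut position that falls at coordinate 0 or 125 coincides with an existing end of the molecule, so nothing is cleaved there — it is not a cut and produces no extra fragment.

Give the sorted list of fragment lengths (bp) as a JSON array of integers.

Site scan:
  HnxIII (CGGT, off=2): starts [78] → cuts [80]
  SqiII (CCAAA, off=4): no sites
  AzqVI (TTTT, off=3): no sites
  OquIX (TGAGAC, off=4): no sites
  QalII (CCAA, off=1): no sites

All cut coordinates (distinct, sorted): [80]

Fragments:
  [0,80): 80 bp
  [80,125): 45 bp

[45,80]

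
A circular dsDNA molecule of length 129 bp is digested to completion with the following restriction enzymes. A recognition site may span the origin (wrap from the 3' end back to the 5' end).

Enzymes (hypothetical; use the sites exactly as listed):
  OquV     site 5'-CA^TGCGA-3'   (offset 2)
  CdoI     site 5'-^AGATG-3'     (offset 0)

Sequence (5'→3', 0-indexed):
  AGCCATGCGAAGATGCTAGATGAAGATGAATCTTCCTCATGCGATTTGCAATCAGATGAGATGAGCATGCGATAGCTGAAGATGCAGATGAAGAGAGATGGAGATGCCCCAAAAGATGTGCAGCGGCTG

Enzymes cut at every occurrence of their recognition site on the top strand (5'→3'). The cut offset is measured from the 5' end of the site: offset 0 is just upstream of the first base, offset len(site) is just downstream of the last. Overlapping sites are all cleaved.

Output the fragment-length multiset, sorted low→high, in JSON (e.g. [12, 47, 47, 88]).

Per-enzyme occurrences:
  OquV CATGCGA/2: at [3, 37, 65] ⇒ [5, 39, 67]
  CdoI AGATG/0: at [10, 17, 23, 53, 58, 79, 85, 95, 101, 113] ⇒ [10, 17, 23, 53, 58, 79, 85, 95, 101, 113]

Pooled cuts: [5, 10, 17, 23, 39, 53, 58, 67, 79, 85, 95, 101, 113]

Fragment lengths:
  5→10: 5 bp
  10→17: 7 bp
  17→23: 6 bp
  23→39: 16 bp
  39→53: 14 bp
  53→58: 5 bp
  58→67: 9 bp
  67→79: 12 bp
  79→85: 6 bp
  85→95: 10 bp
  95→101: 6 bp
  101→113: 12 bp
  113→5 (wrap): 129-113+5 = 21 bp

[5,5,6,6,6,7,9,10,12,12,14,16,21]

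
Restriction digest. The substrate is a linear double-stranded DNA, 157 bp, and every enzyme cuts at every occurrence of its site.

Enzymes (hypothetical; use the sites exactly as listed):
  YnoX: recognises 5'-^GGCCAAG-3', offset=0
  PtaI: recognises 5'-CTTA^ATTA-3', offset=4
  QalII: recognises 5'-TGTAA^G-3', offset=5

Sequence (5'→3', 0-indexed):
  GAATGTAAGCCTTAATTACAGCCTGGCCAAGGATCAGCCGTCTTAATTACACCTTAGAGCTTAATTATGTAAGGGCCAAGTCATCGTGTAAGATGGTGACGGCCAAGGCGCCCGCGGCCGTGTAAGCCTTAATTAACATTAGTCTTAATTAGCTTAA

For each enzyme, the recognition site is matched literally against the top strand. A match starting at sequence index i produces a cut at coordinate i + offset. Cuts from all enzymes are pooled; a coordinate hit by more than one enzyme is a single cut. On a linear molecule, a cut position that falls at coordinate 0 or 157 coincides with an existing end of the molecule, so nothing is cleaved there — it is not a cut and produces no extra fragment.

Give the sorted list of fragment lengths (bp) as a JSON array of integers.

Per-enzyme occurrences:
  YnoX (GGCCAAG, off=0): starts [24, 73, 100] → cuts [24, 73, 100]
  PtaI (CTTAATTA, off=4): starts [10, 41, 59, 127, 143] → cuts [14, 45, 63, 131, 147]
  QalII (TGTAAG, off=5): starts [3, 67, 86, 120] → cuts [8, 72, 91, 125]

All cut coordinates (distinct, sorted): [8, 14, 24, 45, 63, 72, 73, 91, 100, 125, 131, 147]

Fragments:
  [0,8): 8 bp
  [8,14): 6 bp
  [14,24): 10 bp
  [24,45): 21 bp
  [45,63): 18 bp
  [63,72): 9 bp
  [72,73): 1 bp
  [73,91): 18 bp
  [91,100): 9 bp
  [100,125): 25 bp
  [125,131): 6 bp
  [131,147): 16 bp
  [147,157): 10 bp

[1,6,6,8,9,9,10,10,16,18,18,21,25]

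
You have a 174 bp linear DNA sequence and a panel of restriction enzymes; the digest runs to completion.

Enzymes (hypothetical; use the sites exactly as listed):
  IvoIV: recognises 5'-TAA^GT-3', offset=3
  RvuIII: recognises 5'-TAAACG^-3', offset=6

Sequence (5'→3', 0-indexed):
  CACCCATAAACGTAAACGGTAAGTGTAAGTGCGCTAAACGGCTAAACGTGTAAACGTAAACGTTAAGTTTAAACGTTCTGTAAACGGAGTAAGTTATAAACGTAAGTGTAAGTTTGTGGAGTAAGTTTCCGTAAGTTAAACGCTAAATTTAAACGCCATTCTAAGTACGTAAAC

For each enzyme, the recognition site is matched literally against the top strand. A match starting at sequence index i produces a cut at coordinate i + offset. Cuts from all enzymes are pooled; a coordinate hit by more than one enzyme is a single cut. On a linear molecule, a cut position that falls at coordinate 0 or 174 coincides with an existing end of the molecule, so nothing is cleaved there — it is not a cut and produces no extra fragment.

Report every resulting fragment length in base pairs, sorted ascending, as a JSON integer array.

[3,4,4,6,6,6,6,6,8,8,8,9,9,10,10,10,11,12,12,13,13]

Scan for sites:
  IvoIV (TAAGT, off=3): starts [19, 25, 63, 89, 102, 108, 121, 131, 161] → cuts [22, 28, 66, 92, 105, 111, 124, 134, 164]
  RvuIII (TAAACG, off=6): starts [6, 12, 34, 42, 50, 56, 69, 80, 96, 136, 149] → cuts [12, 18, 40, 48, 56, 62, 75, 86, 102, 142, 155]

All cut coordinates (distinct, sorted): [12, 18, 22, 28, 40, 48, 56, 62, 66, 75, 86, 92, 102, 105, 111, 124, 134, 142, 155, 164]

Fragment lengths:
  [0,12): 12 bp
  [12,18): 6 bp
  [18,22): 4 bp
  [22,28): 6 bp
  [28,40): 12 bp
  [40,48): 8 bp
  [48,56): 8 bp
  [56,62): 6 bp
  [62,66): 4 bp
  [66,75): 9 bp
  [75,86): 11 bp
  [86,92): 6 bp
  [92,102): 10 bp
  [102,105): 3 bp
  [105,111): 6 bp
  [111,124): 13 bp
  [124,134): 10 bp
  [134,142): 8 bp
  [142,155): 13 bp
  [155,164): 9 bp
  [164,174): 10 bp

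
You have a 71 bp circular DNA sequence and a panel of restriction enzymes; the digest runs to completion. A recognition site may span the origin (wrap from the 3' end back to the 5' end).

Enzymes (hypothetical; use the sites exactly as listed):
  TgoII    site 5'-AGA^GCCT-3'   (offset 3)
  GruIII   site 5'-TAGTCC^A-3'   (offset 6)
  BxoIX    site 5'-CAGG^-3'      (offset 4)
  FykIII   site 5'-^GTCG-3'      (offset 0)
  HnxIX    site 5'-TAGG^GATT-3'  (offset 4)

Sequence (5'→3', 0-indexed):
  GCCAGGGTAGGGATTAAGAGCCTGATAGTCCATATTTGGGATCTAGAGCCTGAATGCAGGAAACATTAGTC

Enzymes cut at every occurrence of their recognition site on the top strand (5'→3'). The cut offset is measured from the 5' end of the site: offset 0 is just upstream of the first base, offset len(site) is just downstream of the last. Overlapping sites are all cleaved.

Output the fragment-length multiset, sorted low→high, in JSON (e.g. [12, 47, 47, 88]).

[5,8,8,9,12,13,16]

Per-enzyme occurrences:
  TgoII AGAGCCT/3: at [16, 44] ⇒ [19, 47]
  GruIII TAGTCCA/6: at [25] ⇒ [31]
  BxoIX CAGG/4: at [2, 56] ⇒ [6, 60]
  FykIII GTCG/0: at [68] ⇒ [68]
  HnxIX TAGGGATT/4: at [7] ⇒ [11]

All cut coordinates (distinct, sorted): [6, 11, 19, 31, 47, 60, 68]

Fragments:
  6→11: 5 bp
  11→19: 8 bp
  19→31: 12 bp
  31→47: 16 bp
  47→60: 13 bp
  60→68: 8 bp
  68→6 (wrap): 71-68+6 = 9 bp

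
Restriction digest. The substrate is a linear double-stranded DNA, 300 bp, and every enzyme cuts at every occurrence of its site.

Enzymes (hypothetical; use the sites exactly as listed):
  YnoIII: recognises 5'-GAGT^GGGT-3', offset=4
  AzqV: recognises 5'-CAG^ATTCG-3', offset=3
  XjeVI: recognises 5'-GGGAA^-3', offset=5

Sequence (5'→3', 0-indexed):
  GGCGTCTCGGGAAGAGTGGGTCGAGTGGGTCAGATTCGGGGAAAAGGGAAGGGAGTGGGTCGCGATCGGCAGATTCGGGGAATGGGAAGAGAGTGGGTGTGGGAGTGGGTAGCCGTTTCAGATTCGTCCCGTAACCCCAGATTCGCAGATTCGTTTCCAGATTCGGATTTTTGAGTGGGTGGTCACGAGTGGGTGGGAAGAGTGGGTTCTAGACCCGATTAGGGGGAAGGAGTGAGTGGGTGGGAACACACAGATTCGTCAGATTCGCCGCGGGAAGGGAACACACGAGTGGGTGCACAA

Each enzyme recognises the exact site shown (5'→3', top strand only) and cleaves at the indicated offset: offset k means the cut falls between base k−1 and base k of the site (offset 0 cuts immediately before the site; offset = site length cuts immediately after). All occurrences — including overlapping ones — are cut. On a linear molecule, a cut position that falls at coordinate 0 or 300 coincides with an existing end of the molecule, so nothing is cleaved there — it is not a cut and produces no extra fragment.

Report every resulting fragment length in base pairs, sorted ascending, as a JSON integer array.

Scan for sites:
  YnoIII GAGTGGGT/4: at [13, 22, 52, 90, 102, 172, 186, 199, 233, 286] ⇒ [17, 26, 56, 94, 106, 176, 190, 203, 237, 290]
  AzqV CAGATTCG/3: at [30, 69, 118, 137, 145, 157, 250, 259] ⇒ [33, 72, 121, 140, 148, 160, 253, 262]
  XjeVI GGGAA/5: at [8, 38, 45, 77, 83, 194, 223, 241, 271, 276] ⇒ [13, 43, 50, 82, 88, 199, 228, 246, 276, 281]

Pooled cuts: [13, 17, 26, 33, 43, 50, 56, 72, 82, 88, 94, 106, 121, 140, 148, 160, 176, 190, 199, 203, 228, 237, 246, 253, 262, 276, 281, 290]

Fragments:
  [0,13): 13 bp
  [13,17): 4 bp
  [17,26): 9 bp
  [26,33): 7 bp
  [33,43): 10 bp
  [43,50): 7 bp
  [50,56): 6 bp
  [56,72): 16 bp
  [72,82): 10 bp
  [82,88): 6 bp
  [88,94): 6 bp
  [94,106): 12 bp
  [106,121): 15 bp
  [121,140): 19 bp
  [140,148): 8 bp
  [148,160): 12 bp
  [160,176): 16 bp
  [176,190): 14 bp
  [190,199): 9 bp
  [199,203): 4 bp
  [203,228): 25 bp
  [228,237): 9 bp
  [237,246): 9 bp
  [246,253): 7 bp
  [253,262): 9 bp
  [262,276): 14 bp
  [276,281): 5 bp
  [281,290): 9 bp
  [290,300): 10 bp

[4,4,5,6,6,6,7,7,7,8,9,9,9,9,9,9,10,10,10,12,12,13,14,14,15,16,16,19,25]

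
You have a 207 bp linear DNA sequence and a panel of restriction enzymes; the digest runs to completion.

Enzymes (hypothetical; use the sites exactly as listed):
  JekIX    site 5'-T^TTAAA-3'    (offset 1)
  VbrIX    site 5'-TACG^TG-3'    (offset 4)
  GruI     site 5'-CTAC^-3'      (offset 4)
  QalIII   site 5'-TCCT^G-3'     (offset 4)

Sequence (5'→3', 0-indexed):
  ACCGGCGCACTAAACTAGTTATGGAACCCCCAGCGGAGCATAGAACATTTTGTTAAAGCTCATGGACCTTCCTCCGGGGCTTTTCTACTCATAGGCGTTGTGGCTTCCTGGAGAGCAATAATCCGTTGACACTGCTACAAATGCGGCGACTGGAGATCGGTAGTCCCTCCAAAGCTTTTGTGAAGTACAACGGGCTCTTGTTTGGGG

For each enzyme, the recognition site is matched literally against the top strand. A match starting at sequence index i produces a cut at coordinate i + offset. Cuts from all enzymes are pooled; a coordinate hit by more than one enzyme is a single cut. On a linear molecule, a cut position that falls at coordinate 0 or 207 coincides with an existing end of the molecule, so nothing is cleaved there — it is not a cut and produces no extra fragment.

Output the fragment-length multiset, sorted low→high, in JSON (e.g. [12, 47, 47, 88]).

Site scan:
  JekIX (TTTAAA, off=1): no sites
  VbrIX (TACGTG, off=4): no sites
  GruI (CTAC, off=4): starts [84, 134] → cuts [88, 138]
  QalIII (TCCTG, off=4): starts [105] → cuts [109]

All cut coordinates (distinct, sorted): [88, 109, 138]

Fragment lengths:
  [0,88): 88 bp
  [88,109): 21 bp
  [109,138): 29 bp
  [138,207): 69 bp

[21,29,69,88]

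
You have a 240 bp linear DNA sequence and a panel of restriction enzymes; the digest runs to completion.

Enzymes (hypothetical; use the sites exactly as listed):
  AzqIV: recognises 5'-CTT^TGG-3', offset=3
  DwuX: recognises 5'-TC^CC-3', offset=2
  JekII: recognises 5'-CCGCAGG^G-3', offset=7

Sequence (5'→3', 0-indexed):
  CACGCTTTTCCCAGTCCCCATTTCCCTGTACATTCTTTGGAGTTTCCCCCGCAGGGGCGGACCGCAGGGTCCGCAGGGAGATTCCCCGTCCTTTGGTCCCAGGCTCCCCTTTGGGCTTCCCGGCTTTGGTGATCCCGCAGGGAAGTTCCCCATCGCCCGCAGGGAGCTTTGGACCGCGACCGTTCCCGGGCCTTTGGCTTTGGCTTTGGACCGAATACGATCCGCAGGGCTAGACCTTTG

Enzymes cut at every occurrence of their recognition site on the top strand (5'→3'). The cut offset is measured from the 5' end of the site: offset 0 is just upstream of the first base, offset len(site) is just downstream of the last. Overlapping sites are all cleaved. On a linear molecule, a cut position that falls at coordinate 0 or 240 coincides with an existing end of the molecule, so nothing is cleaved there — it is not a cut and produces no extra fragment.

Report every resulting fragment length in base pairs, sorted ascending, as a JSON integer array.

Site scan:
  AzqIV CTTTGG/3: at [34, 90, 108, 123, 166, 191, 197, 203] ⇒ [37, 93, 111, 126, 169, 194, 200, 206]
  DwuX TCCC/2: at [8, 14, 22, 44, 82, 96, 104, 117, 132, 146, 183] ⇒ [10, 16, 24, 46, 84, 98, 106, 119, 134, 148, 185]
  JekII CCGCAGGG/7: at [48, 61, 70, 134, 156, 221] ⇒ [55, 68, 77, 141, 163, 228]

All cut coordinates (distinct, sorted): [10, 16, 24, 37, 46, 55, 68, 77, 84, 93, 98, 106, 111, 119, 126, 134, 141, 148, 163, 169, 185, 194, 200, 206, 228]

Fragment lengths:
  [0,10): 10 bp
  [10,16): 6 bp
  [16,24): 8 bp
  [24,37): 13 bp
  [37,46): 9 bp
  [46,55): 9 bp
  [55,68): 13 bp
  [68,77): 9 bp
  [77,84): 7 bp
  [84,93): 9 bp
  [93,98): 5 bp
  [98,106): 8 bp
  [106,111): 5 bp
  [111,119): 8 bp
  [119,126): 7 bp
  [126,134): 8 bp
  [134,141): 7 bp
  [141,148): 7 bp
  [148,163): 15 bp
  [163,169): 6 bp
  [169,185): 16 bp
  [185,194): 9 bp
  [194,200): 6 bp
  [200,206): 6 bp
  [206,228): 22 bp
  [228,240): 12 bp

[5,5,6,6,6,6,7,7,7,7,8,8,8,8,9,9,9,9,9,10,12,13,13,15,16,22]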